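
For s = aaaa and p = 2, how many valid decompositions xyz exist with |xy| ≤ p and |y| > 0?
3

For s = 'aaaa' with pumping length p = 2:

Constraints: |xy| ≤ 2, |y| > 0

Valid decompositions (|xy| ≤ p, |y| ≥ 1):
  • x='', y='a', z='aaa'
  • x='a', y='a', z='aa'
  • x='', y='aa', z='aa'

Total count: 3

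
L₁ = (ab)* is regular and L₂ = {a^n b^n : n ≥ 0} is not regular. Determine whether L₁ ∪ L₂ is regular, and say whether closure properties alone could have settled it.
No — L₁ ∪ L₂ is not regular.

Let U = (ab)* ∪ {a^n b^n}. If U were regular, then U ∩ aa*bb* would be regular (closure under intersection with a regular language). But (ab)* ∩ aa*bb* = {ab} and {a^n b^n} ∩ aa*bb* = {a^n b^n : n ≥ 1}, so U ∩ aa*bb* = {a^n b^n : n ≥ 1}, which is not regular. Hence U is not regular.

Note that the bare facts "L₁ regular, L₂ non-regular" do not settle the question by themselves: the closure of regular languages under ∪, ∩, complement and difference applies only when BOTH operands are regular. With a non-regular operand the result can come out regular or non-regular depending on the specific languages, so one has to work out L₁ ∪ L₂ for this particular pair, as above.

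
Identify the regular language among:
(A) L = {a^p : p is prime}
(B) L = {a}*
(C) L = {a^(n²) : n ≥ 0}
(B) {a}*

(B) L = {a}* is regular.

This can be recognized by a finite automaton (DFA/NFA).
Regular expressions like {a}* define regular languages.

The other choices are not regular:
- {a^(n²) : n ≥ 0}: After pumping, length is no longer a perfect square
- {a^p : p is prime}: After pumping, the length becomes composite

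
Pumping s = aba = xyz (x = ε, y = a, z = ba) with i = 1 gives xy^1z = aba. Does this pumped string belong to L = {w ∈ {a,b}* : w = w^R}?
Yes

xy¹z = ε · a · ba = aba.
aba reversed is aba, the same string, so it is a palindrome and is in L.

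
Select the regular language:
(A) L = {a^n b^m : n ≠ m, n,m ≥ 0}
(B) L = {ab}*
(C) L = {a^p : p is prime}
(B) {ab}*

(B) L = {ab}* is regular.

This can be recognized by a finite automaton (DFA/NFA).
Regular expressions like {ab}* define regular languages.

The other choices are not regular:
- {a^p : p is prime}: After pumping, the length becomes composite
- {a^n b^m : n ≠ m, n,m ≥ 0}: After pumping a's, we can make n = m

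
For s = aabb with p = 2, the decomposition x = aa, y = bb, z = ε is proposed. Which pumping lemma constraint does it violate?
Violated: |xy| ≤ p

The decomposition x = aa, y = bb, z = ε for s = aabb with p = 2
violates the constraint: |xy| ≤ p

|xy| = |aabb| = 4 > 2 = p. The decomposition puts too many characters in xy.

Pumping lemma constraints:
1. xyz = s (decomposition is valid)
2. |xy| ≤ p
3. |y| > 0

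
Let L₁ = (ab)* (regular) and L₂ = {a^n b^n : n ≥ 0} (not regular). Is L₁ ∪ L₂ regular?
No — L₁ ∪ L₂ is not regular.

Let U = (ab)* ∪ {a^n b^n}. If U were regular, then U ∩ aa*bb* would be regular (closure under intersection with a regular language). But (ab)* ∩ aa*bb* = {ab} and {a^n b^n} ∩ aa*bb* = {a^n b^n : n ≥ 1}, so U ∩ aa*bb* = {a^n b^n : n ≥ 1}, which is not regular. Hence U is not regular.

Note that the bare facts "L₁ regular, L₂ non-regular" do not settle the question by themselves: the closure of regular languages under ∪, ∩, complement and difference applies only when BOTH operands are regular. With a non-regular operand the result can come out regular or non-regular depending on the specific languages, so one has to work out L₁ ∪ L₂ for this particular pair, as above.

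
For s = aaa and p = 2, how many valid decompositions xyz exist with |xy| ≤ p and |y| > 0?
3

For s = 'aaa' with pumping length p = 2:

Constraints: |xy| ≤ 2, |y| > 0

Valid decompositions (|xy| ≤ p, |y| ≥ 1):
  • x='', y='a', z='aa'
  • x='a', y='a', z='a'
  • x='', y='aa', z='a'

Total count: 3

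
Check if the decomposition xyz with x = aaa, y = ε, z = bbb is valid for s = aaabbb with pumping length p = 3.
Violated: |y| > 0

The decomposition x = aaa, y = ε, z = bbb for s = aaabbb with p = 3
violates the constraint: |y| > 0

|y| = 0, but the pumping lemma requires |y| > 0 (y must be non-empty).

Pumping lemma constraints:
1. xyz = s (decomposition is valid)
2. |xy| ≤ p
3. |y| > 0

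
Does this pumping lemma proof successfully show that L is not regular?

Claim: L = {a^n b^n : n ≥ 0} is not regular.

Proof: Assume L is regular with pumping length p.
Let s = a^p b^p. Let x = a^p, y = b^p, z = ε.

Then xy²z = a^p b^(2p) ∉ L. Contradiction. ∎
The proof is INCORRECT.

Error: The decomposition violates |xy| ≤ p.
With x = a^p and y = b^p, we have |xy| = 2p > p.
The pumping lemma requires |xy| ≤ p, so y must be within the first p characters.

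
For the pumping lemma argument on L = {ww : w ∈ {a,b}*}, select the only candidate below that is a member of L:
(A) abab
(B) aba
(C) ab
(A) abab

The pumping lemma is applied to a string s that lies in L, so first check membership of each option:
- (A) abab splits into halves ab · ab, which are equal, so it is in L (w = ab) ✓
- (B) aba has odd length 3, so it cannot be written as ww and is not in L ✗
- (C) ab has length 2; its halves are a and b, which differ, so it is not in L ✗

Only (A) abab is in L, so it is the only candidate that could play the role of s.
(In a complete proof one picks s in terms of the pumping length p so that |s| ≥ p is guaranteed; a fixed string like abab illustrates the shape of such an s.)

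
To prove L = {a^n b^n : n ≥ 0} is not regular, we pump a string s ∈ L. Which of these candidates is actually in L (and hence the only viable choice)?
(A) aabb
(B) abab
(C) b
(A) aabb

The pumping lemma is applied to a string s that lies in L, so first check membership of each option:
- (A) aabb = a^2 b^2 has equal counts (2 = 2), so it is in L ✓
- (B) abab has an a after a b, so it is not of the form a^n b^n and is not in L ✗
- (C) b has 0 a's and 1 b's; 0 ≠ 1, so it is not in L ✗

Only (A) aabb is in L, so it is the only candidate that could play the role of s.
(In a complete proof one picks s in terms of the pumping length p so that |s| ≥ p is guaranteed; a fixed string like aabb illustrates the shape of such an s.)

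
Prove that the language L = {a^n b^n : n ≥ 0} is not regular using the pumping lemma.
Assume for contradiction that L is regular, and let p ≥ 1 be the pumping length given by the pumping lemma.
Choose s = a^p b^p. Then s ∈ L and |s| = 2p ≥ p.
By the pumping lemma, s = xyz for some x, y, z with |xy| ≤ p, |y| ≥ 1, and xy^i z ∈ L for every i ≥ 0.
Since |xy| ≤ p and the first p symbols of s are all a's, we must have y = a^k for some k with 1 ≤ k ≤ p.

Take i = 2: xy²z = a^(p + k) b^p.
This string has p + k a's but p b's, and p + k > p because k ≥ 1. So xy²z ∉ L.

This contradicts the pumping lemma, which requires xy^i z ∈ L for all i ≥ 0.
Hence L = {a^n b^n : n ≥ 0} is not regular. ∎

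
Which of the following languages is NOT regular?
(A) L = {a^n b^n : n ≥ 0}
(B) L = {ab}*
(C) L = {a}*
(A) {a^n b^n : n ≥ 0}

(A) L = {a^n b^n : n ≥ 0} is NOT regular.

The pumping lemma can be used to prove this:
After pumping, the number of a's and b's become unequal

The other languages are regular because they can be recognized by finite automata.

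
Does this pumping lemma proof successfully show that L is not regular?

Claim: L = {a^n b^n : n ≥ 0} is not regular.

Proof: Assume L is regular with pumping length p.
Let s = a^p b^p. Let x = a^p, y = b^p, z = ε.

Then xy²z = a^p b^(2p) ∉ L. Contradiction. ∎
The proof is INCORRECT.

Error: The decomposition violates |xy| ≤ p.
With x = a^p and y = b^p, we have |xy| = 2p > p.
The pumping lemma requires |xy| ≤ p, so y must be within the first p characters.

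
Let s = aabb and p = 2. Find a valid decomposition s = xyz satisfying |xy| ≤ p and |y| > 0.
x = 'a', y = 'a', z = 'bb'

For s = aabb and p = 2, one valid decomposition is:
- x = 'a' (length 1)
- y = 'a' (length 1)
- z = 'bb' (length 2)

Verification:
- xyz = 'a' + 'a' + 'bb' = aabb ✓
- |xy| = 2 ≤ 2 ✓
- |y| = 1 > 0 ✓

All pumping lemma constraints are satisfied.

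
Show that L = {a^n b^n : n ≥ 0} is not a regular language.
Assume for contradiction that L is regular, and let p ≥ 1 be the pumping length given by the pumping lemma.
Choose s = a^p b^p. Then s ∈ L and |s| = 2p ≥ p.
By the pumping lemma, s = xyz for some x, y, z with |xy| ≤ p, |y| ≥ 1, and xy^i z ∈ L for every i ≥ 0.
Since |xy| ≤ p and the first p symbols of s are all a's, we must have y = a^k for some k with 1 ≤ k ≤ p.

Take i = 3: xy³z = a^(p + 2k) b^p.
This string has p + 2k a's but p b's, and p + 2k > p because k ≥ 1. So xy³z ∉ L.

This contradicts the pumping lemma, which requires xy^i z ∈ L for all i ≥ 0.
Hence L = {a^n b^n : n ≥ 0} is not regular. ∎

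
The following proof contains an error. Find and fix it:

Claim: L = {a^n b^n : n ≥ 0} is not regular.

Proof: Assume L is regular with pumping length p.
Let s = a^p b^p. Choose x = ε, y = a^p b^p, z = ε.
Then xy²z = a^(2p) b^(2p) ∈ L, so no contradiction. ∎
Error: The decomposition violates |xy| ≤ p. With y = a^p b^p, |xy| = |y| = 2p > p. (The proof also miscomputes xy²z, which would be a^p b^p a^p b^p rather than a^(2p) b^(2p), and it wrongly treats one harmless decomposition as settling the matter — the prover does not get to choose the decomposition.)

Correction: The pumping lemma requires |xy| ≤ p, and the argument must handle every decomposition satisfying |xy| ≤ p, |y| ≥ 1. Since s starts with p a's, any such y consists only of a's, say y = a^k with k ≥ 1. Then xy²z = a^(p+k) b^p has unequal numbers of a's and b's, so xy²z ∉ L — the required contradiction.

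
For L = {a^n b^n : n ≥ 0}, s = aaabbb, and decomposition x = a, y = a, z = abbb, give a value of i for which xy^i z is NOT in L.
i = 3

xy³z = a · aaa · abbb = aaaaabbb; aaaaabbb has 5 a's and 3 b's; 5 ≠ 3, so it is not in L.
(Other choices also work, e.g. i = 0, 2; only i = 1 is guaranteed to stay in L since xy¹z = s.)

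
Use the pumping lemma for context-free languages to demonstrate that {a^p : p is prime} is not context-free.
Assume for contradiction that L is context-free, and let p ≥ 1 be the pumping length given by the pumping lemma for CFLs.
Choose a prime q with q ≥ p and let s = a^q. Then s ∈ L and |s| = q ≥ p.
By the CFL pumping lemma, s = uvxyz for some u, v, x, y, z with |vxy| ≤ p, |vy| ≥ 1, and uv^i xy^i z ∈ L for every i ≥ 0.
All symbols are a's, so only lengths matter: let k = |vy|, with 1 ≤ k ≤ p. Then |uv^i xy^i z| = q + (i − 1)k.

Take i = q + 1: the length is q + qk = q(k + 1).
Both factors satisfy q ≥ 2 and k + 1 ≥ 2, so q(k + 1) is composite and uv^(q+1) xy^(q+1) z ∉ L.

This contradicts the CFL pumping lemma, which requires uv^i xy^i z ∈ L for all i ≥ 0.
Hence L = {a^p : p is prime} is not context-free. ∎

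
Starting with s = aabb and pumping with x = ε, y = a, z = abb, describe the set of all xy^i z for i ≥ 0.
{xy^i z : i ≥ 0} = {a^(i+1) b^2 : i ≥ 0} = {abb, aabb, aaabb, ...}

With x = ε, y = a, z = abb: Starting with aabb and pumping the first 'a' (z = abb keeps the second 'a'), we get strings with i+1 a's followed by 2 b's for i = 0, 1, 2, ...; note bb is not produced because z always contributes one a.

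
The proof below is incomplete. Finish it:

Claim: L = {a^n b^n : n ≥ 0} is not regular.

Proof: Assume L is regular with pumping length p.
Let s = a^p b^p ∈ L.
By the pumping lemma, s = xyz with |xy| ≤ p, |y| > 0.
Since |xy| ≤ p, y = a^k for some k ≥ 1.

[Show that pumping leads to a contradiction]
Consider xy²z = a^(p+k) b^p.

Since k ≥ 1, we have p + k > p.
So xy²z has more a's than b's: (p+k) a's vs p b's.
This means xy²z ∉ L because a^n b^n requires equal counts.

This contradicts the pumping lemma which states xy²z ∈ L.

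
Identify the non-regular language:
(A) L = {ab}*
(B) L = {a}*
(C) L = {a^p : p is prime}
(C) {a^p : p is prime}

(C) L = {a^p : p is prime} is NOT regular.

The pumping lemma can be used to prove this:
After pumping, the length becomes composite

The other languages are regular because they can be recognized by finite automata.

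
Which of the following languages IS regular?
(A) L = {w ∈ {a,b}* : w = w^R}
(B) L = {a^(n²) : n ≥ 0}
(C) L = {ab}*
(C) {ab}*

(C) L = {ab}* is regular.

This can be recognized by a finite automaton (DFA/NFA).
Regular expressions like {ab}* define regular languages.

The other choices are not regular:
- {w ∈ {a,b}* : w = w^R}: After pumping, the string is no longer symmetric
- {a^(n²) : n ≥ 0}: After pumping, length is no longer a perfect square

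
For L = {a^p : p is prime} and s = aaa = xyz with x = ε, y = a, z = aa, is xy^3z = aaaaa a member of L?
Yes

xy³z = ε · aaa · aa = aaaaa.
aaaaa has length 5, which is prime, so it is in L.
(A single pumped string landing in L is not a contradiction by itself; a non-regularity proof needs some i for which xy^i z ∉ L, for every admissible decomposition.)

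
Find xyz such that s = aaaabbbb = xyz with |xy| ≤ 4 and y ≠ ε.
x = 'a', y = 'a', z = 'aabbbb'

For s = aaaabbbb and p = 4, one valid decomposition is:
- x = 'a' (length 1)
- y = 'a' (length 1)
- z = 'aabbbb' (length 6)

Verification:
- xyz = 'a' + 'a' + 'aabbbb' = aaaabbbb ✓
- |xy| = 2 ≤ 4 ✓
- |y| = 1 > 0 ✓

All pumping lemma constraints are satisfied.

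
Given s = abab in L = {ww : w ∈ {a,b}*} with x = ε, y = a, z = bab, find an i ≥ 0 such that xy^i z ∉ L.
i = 0

xy⁰z = ε · ε · bab = bab; bab has odd length 3, so it cannot be written as ww and is not in L.
(Other choices also work, e.g. i = 2, 3; only i = 1 is guaranteed to stay in L since xy¹z = s.)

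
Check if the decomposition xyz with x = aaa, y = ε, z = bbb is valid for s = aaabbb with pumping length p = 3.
Violated: |y| > 0

The decomposition x = aaa, y = ε, z = bbb for s = aaabbb with p = 3
violates the constraint: |y| > 0

|y| = 0, but the pumping lemma requires |y| > 0 (y must be non-empty).

Pumping lemma constraints:
1. xyz = s (decomposition is valid)
2. |xy| ≤ p
3. |y| > 0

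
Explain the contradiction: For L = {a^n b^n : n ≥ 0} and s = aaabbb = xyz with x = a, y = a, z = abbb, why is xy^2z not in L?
xy²z = aaaabbb ∉ L

Pumping with i = 2 replaces y = a by y² = aa:
- Original: s = xyz = aaabbb; aaabbb = a^3 b^3 has equal counts (3 = 3), so it is in L
- Pumped: xy²z = a · aa · abbb = aaaabbb
- aaaabbb has 4 a's and 3 b's; 4 ≠ 3, so it is not in L

The pumping lemma would require xy²z ∈ L, so this decomposition yields a contradiction.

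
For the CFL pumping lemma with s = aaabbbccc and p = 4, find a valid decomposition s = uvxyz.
u='aa', v='a', x='bb', y='b', z='ccc'

For s = aaabbbccc with pumping length p = 4:

One valid decomposition:
- u = 'aa'
- v = 'a'
- x = 'bb'
- y = 'b'
- z = 'ccc'

Verification:
- uvxyz = 'aa' + 'a' + 'bb' + 'b' + 'ccc' = aaabbbccc ✓
- |vxy| = |'abbb'| = 4 ≤ 4 ✓
- |vy| = |'ab'| = 2 > 0 ✓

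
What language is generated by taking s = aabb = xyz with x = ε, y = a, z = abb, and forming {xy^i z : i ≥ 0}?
{xy^i z : i ≥ 0} = {a^(i+1) b^2 : i ≥ 0} = {abb, aabb, aaabb, ...}

With x = ε, y = a, z = abb: Starting with aabb and pumping the first 'a' (z = abb keeps the second 'a'), we get strings with i+1 a's followed by 2 b's for i = 0, 1, 2, ...; note bb is not produced because z always contributes one a.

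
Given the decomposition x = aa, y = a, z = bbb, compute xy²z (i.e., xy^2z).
aaaabbb

Given x = 'aa', y = 'a', z = 'bbb' and i = 2:

xy^2z = x + y·y·...·y (2 times) + z
       = 'aa' + 'a'^2 + 'bbb'
       = 'aa' + 'aa' + 'bbb'
       = 'aaaabbb'

The pumped string is 'aaaabbb' with length 7.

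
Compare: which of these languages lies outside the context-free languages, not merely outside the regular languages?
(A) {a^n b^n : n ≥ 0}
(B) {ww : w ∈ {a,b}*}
(B) {ww : w ∈ {a,b}*}

(B) {ww : w ∈ {a,b}*} requires the CFL pumping lemma.

- {a^n b^n : n ≥ 0} is context-free (but not regular)
  • Can be shown non-regular with the regular pumping lemma
  • After pumping, the number of a's and b's become unequal

- {ww : w ∈ {a,b}*} is NOT context-free
  • Requires the CFL pumping lemma to prove
  • Cannot verify equality of two arbitrary substrings

The CFL pumping lemma is "stronger" in that it can prove non-membership
in the larger class of context-free languages.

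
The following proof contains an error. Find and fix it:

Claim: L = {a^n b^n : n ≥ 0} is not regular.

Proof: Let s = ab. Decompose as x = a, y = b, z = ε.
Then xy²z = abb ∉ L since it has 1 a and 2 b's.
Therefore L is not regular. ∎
Error: The string s = ab might be shorter than the pumping length p.

Correction: Choose s = a^p b^p to ensure |s| ≥ p. Also, the decomposition is wrong: with |xy| ≤ p, y cannot include b's when s starts with p a's.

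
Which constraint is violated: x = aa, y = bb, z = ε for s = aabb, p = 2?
Violated: |xy| ≤ p

The decomposition x = aa, y = bb, z = ε for s = aabb with p = 2
violates the constraint: |xy| ≤ p

|xy| = |aabb| = 4 > 2 = p. The decomposition puts too many characters in xy.

Pumping lemma constraints:
1. xyz = s (decomposition is valid)
2. |xy| ≤ p
3. |y| > 0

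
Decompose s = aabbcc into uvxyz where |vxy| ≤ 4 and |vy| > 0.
u='a', v='a', x='bb', y='c', z='c'

For s = aabbcc with pumping length p = 4:

One valid decomposition:
- u = 'a'
- v = 'a'
- x = 'bb'
- y = 'c'
- z = 'c'

Verification:
- uvxyz = 'a' + 'a' + 'bb' + 'c' + 'c' = aabbcc ✓
- |vxy| = |'abbc'| = 4 ≤ 4 ✓
- |vy| = |'ac'| = 2 > 0 ✓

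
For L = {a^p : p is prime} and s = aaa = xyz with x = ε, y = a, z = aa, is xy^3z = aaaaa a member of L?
Yes

xy³z = ε · aaa · aa = aaaaa.
aaaaa has length 5, which is prime, so it is in L.
(A single pumped string landing in L is not a contradiction by itself; a non-regularity proof needs some i for which xy^i z ∉ L, for every admissible decomposition.)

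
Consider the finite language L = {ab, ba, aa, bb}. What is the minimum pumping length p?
p = 3

For a finite language L, the pumping lemma holds vacuously if p > max|s| for s ∈ L.

The longest string in L = {ab, ba, aa, bb} has length 2.
If p = 3, then no string s ∈ L has |s| ≥ p, so the condition is vacuously true.

The minimum pumping length is p = 3.

Why no smaller p works: for any p ≤ 2, the longest string s ∈ L has |s| = 2 ≥ p, so it would
have to be pumpable; but pumping up (i = 2, 3, ...) produces ever longer strings, which cannot all lie in the
finite language L. So the pumping property fails for every p ≤ 2.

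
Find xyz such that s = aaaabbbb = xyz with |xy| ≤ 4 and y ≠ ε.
x = 'a', y = 'aaa', z = 'bbbb'

For s = aaaabbbb and p = 4, one valid decomposition is:
- x = 'a' (length 1)
- y = 'aaa' (length 3)
- z = 'bbbb' (length 4)

Verification:
- xyz = 'a' + 'aaa' + 'bbbb' = aaaabbbb ✓
- |xy| = 4 ≤ 4 ✓
- |y| = 3 > 0 ✓

All pumping lemma constraints are satisfied.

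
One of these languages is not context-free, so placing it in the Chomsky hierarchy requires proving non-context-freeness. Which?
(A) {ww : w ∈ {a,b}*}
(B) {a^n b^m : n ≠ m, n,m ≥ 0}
(A) {ww : w ∈ {a,b}*}

(A) {ww : w ∈ {a,b}*} requires the CFL pumping lemma.

- {a^n b^m : n ≠ m, n,m ≥ 0} is context-free (but not regular)
  • Can be shown non-regular with the regular pumping lemma
  • After pumping a's, we can make n = m

- {ww : w ∈ {a,b}*} is NOT context-free
  • Requires the CFL pumping lemma to prove
  • Cannot verify equality of two arbitrary substrings

The CFL pumping lemma is "stronger" in that it can prove non-membership
in the larger class of context-free languages.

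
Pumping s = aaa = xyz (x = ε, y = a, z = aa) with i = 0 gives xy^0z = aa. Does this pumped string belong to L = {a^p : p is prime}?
Yes

xy⁰z = ε · ε · aa = aa.
aa has length 2, which is prime, so it is in L.
(A single pumped string landing in L is not a contradiction by itself; a non-regularity proof needs some i for which xy^i z ∉ L, for every admissible decomposition.)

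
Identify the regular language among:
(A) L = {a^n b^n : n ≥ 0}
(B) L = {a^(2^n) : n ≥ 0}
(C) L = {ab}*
(C) {ab}*

(C) L = {ab}* is regular.

This can be recognized by a finite automaton (DFA/NFA).
Regular expressions like {ab}* define regular languages.

The other choices are not regular:
- {a^(2^n) : n ≥ 0}: After pumping, length is no longer a power of 2
- {a^n b^n : n ≥ 0}: After pumping, the number of a's and b's become unequal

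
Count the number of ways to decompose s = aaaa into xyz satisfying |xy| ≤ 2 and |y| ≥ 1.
3

For s = 'aaaa' with pumping length p = 2:

Constraints: |xy| ≤ 2, |y| > 0

Valid decompositions (|xy| ≤ p, |y| ≥ 1):
  • x='', y='a', z='aaa'
  • x='a', y='a', z='aa'
  • x='', y='aa', z='aa'

Total count: 3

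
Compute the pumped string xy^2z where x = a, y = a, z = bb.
aaabb

Given x = 'a', y = 'a', z = 'bb' and i = 2:

xy^2z = x + y·y·...·y (2 times) + z
       = 'a' + 'a'^2 + 'bb'
       = 'a' + 'aa' + 'bb'
       = 'aaabb'

The pumped string is 'aaabb' with length 5.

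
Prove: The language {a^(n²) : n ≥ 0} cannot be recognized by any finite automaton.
Assume for contradiction that L is regular, and let p ≥ 1 be the pumping length given by the pumping lemma.
Choose s = a^(p²). Then s ∈ L and |s| = p² ≥ p.
By the pumping lemma, s = xyz for some x, y, z with |xy| ≤ p, |y| ≥ 1, and xy^i z ∈ L for every i ≥ 0.
Here y = a^k for some k with 1 ≤ k ≤ |xy| ≤ p.

Take i = 2: |xy²z| = p² + k.
Now p² < p² + k ≤ p² + p < p² + 2p + 1 = (p + 1)².
So |xy²z| lies strictly between the consecutive squares p² and (p + 1)², hence is not a perfect square, and xy²z ∉ L.

This contradicts the pumping lemma, which requires xy^i z ∈ L for all i ≥ 0.
Hence L = {a^(n²) : n ≥ 0} is not regular. ∎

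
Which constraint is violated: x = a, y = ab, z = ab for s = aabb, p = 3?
Violated: xyz = s

The decomposition x = a, y = ab, z = ab for s = aabb with p = 3
violates the constraint: xyz = s

xyz = 'a' + 'ab' + 'ab' = 'aabab' ≠ 'aabb' = s. The decomposition doesn't reconstruct s.

Pumping lemma constraints:
1. xyz = s (decomposition is valid)
2. |xy| ≤ p
3. |y| > 0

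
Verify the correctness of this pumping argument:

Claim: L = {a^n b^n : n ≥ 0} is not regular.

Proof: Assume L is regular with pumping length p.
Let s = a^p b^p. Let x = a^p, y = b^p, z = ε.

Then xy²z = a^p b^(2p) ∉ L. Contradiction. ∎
The proof is INCORRECT.

Error: The decomposition violates |xy| ≤ p.
With x = a^p and y = b^p, we have |xy| = 2p > p.
The pumping lemma requires |xy| ≤ p, so y must be within the first p characters.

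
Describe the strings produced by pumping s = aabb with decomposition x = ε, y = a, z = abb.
{xy^i z : i ≥ 0} = {a^(i+1) b^2 : i ≥ 0} = {abb, aabb, aaabb, ...}

With x = ε, y = a, z = abb: Starting with aabb and pumping the first 'a' (z = abb keeps the second 'a'), we get strings with i+1 a's followed by 2 b's for i = 0, 1, 2, ...; note bb is not produced because z always contributes one a.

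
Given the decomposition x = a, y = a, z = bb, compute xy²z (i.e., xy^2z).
aaabb

Given x = 'a', y = 'a', z = 'bb' and i = 2:

xy^2z = x + y·y·...·y (2 times) + z
       = 'a' + 'a'^2 + 'bb'
       = 'a' + 'aa' + 'bb'
       = 'aaabb'

The pumped string is 'aaabb' with length 5.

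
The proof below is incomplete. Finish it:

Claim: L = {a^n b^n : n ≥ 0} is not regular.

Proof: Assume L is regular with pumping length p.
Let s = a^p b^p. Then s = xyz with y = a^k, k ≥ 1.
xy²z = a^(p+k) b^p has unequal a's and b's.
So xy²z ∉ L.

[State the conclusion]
This contradicts the pumping lemma for regular languages,
which guarantees xy^i z ∈ L for all i ≥ 0.

Since our assumption that L is regular leads to a contradiction,
we conclude that L = {a^n b^n : n ≥ 0} is NOT regular. ∎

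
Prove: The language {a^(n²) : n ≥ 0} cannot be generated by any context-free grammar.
Assume for contradiction that L is context-free, and let p ≥ 1 be the pumping length given by the pumping lemma for CFLs.
Choose s = a^(p²). Then s ∈ L and |s| = p² ≥ p.
By the CFL pumping lemma, s = uvxyz for some u, v, x, y, z with |vxy| ≤ p, |vy| ≥ 1, and uv^i xy^i z ∈ L for every i ≥ 0.
All symbols are a's, so only lengths matter: let k = |vy|, with 1 ≤ k ≤ |vxy| ≤ p.

Take i = 2: |uv²xy²z| = p² + k, and p² < p² + k ≤ p² + p < (p + 1)².
So the length lies strictly between consecutive squares and is not a perfect square; uv²xy²z ∉ L.

This contradicts the CFL pumping lemma, which requires uv^i xy^i z ∈ L for all i ≥ 0.
Hence L = {a^(n²) : n ≥ 0} is not context-free. ∎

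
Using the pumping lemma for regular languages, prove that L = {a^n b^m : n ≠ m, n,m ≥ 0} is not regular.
Assume for contradiction that L is regular, and let p ≥ 1 be the pumping length given by the pumping lemma.
Choose s = a^p b^(p + p!). Then s ∈ L because p ≠ p + p! (as p! ≥ 1), and |s| ≥ p.
By the pumping lemma, s = xyz for some x, y, z with |xy| ≤ p, |y| ≥ 1, and xy^i z ∈ L for every i ≥ 0.
Since |xy| ≤ p and the first p symbols of s are all a's, y = a^k for some k with 1 ≤ k ≤ p.
For every i ≥ 0, xy^i z = a^(p + (i − 1)k) b^(p + p!).

Because 1 ≤ k ≤ p, k divides p!. Let t = p!/k (a positive integer) and take i = t + 1.
Then the number of a's is p + tk = p + p!, which equals the number of b's.
So xy^(t+1) z = a^(p + p!) b^(p + p!) has equally many a's and b's and is NOT in L.

This contradicts the pumping lemma, which requires xy^i z ∈ L for all i ≥ 0.
Hence L = {a^n b^m : n ≠ m, n,m ≥ 0} is not regular. ∎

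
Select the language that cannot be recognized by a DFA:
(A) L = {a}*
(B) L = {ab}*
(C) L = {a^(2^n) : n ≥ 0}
(C) {a^(2^n) : n ≥ 0}

(C) L = {a^(2^n) : n ≥ 0} is NOT regular.

The pumping lemma can be used to prove this:
After pumping, length is no longer a power of 2

The other languages are regular because they can be recognized by finite automata.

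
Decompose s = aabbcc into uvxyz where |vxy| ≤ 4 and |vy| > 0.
u='a', v='a', x='bb', y='c', z='c'

For s = aabbcc with pumping length p = 4:

One valid decomposition:
- u = 'a'
- v = 'a'
- x = 'bb'
- y = 'c'
- z = 'c'

Verification:
- uvxyz = 'a' + 'a' + 'bb' + 'c' + 'c' = aabbcc ✓
- |vxy| = |'abbc'| = 4 ≤ 4 ✓
- |vy| = |'ac'| = 2 > 0 ✓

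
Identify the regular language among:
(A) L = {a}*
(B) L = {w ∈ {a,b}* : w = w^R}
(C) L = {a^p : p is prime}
(A) {a}*

(A) L = {a}* is regular.

This can be recognized by a finite automaton (DFA/NFA).
Regular expressions like {a}* define regular languages.

The other choices are not regular:
- {w ∈ {a,b}* : w = w^R}: After pumping, the string is no longer symmetric
- {a^p : p is prime}: After pumping, the length becomes composite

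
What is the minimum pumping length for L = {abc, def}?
p = 4

For a finite language L, the pumping lemma holds vacuously if p > max|s| for s ∈ L.

The longest string in L = {abc, def} has length 3.
If p = 4, then no string s ∈ L has |s| ≥ p, so the condition is vacuously true.

The minimum pumping length is p = 4.

Why no smaller p works: for any p ≤ 3, the longest string s ∈ L has |s| = 3 ≥ p, so it would
have to be pumpable; but pumping up (i = 2, 3, ...) produces ever longer strings, which cannot all lie in the
finite language L. So the pumping property fails for every p ≤ 3.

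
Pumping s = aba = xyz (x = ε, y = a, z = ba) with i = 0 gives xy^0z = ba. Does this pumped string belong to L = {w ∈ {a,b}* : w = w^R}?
No

xy⁰z = ε · ε · ba = ba.
ba reversed is ab ≠ ba, so it is not a palindrome and is not in L.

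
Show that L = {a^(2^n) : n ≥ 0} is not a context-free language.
Assume for contradiction that L is context-free, and let p ≥ 1 be the pumping length given by the pumping lemma for CFLs.
Choose s = a^(2^p). Then s ∈ L and |s| = 2^p ≥ p.
By the CFL pumping lemma, s = uvxyz for some u, v, x, y, z with |vxy| ≤ p, |vy| ≥ 1, and uv^i xy^i z ∈ L for every i ≥ 0.
All symbols are a's, so only lengths matter: let k = |vy|, with 1 ≤ k ≤ |vxy| ≤ p < 2^p.

Take i = 2: |uv²xy²z| = 2^p + k, and 2^p < 2^p + k < 2^p + 2^p = 2^(p+1).
So the length lies strictly between consecutive powers of two and is not a power of 2; uv²xy²z ∉ L.

This contradicts the CFL pumping lemma, which requires uv^i xy^i z ∈ L for all i ≥ 0.
Hence L = {a^(2^n) : n ≥ 0} is not context-free. ∎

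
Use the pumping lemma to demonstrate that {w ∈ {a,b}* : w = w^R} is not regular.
Assume for contradiction that L is regular, and let p ≥ 1 be the pumping length given by the pumping lemma.
Choose s = a^p b a^p. Then s ∈ L (it reads the same in both directions) and |s| = 2p + 1 ≥ p.
By the pumping lemma, s = xyz for some x, y, z with |xy| ≤ p, |y| ≥ 1, and xy^i z ∈ L for every i ≥ 0.
Since |xy| ≤ p and the first p symbols of s are all a's, y = a^k for some k with 1 ≤ k ≤ p.

Take i = 0: xy⁰z = a^(p − k) b a^p.
Its reversal is a^p b a^(p − k). These differ because the block of a's before the unique b has length p − k in one and p in the other, and p − k ≠ p since k ≥ 1. So xy⁰z is not a palindrome, i.e. xy⁰z ∉ L.

This contradicts the pumping lemma, which requires xy^i z ∈ L for all i ≥ 0.
Hence L = {w ∈ {a,b}* : w = w^R} is not regular. ∎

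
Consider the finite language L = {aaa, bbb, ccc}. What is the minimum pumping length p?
p = 4

For a finite language L, the pumping lemma holds vacuously if p > max|s| for s ∈ L.

The longest string in L = {aaa, bbb, ccc} has length 3.
If p = 4, then no string s ∈ L has |s| ≥ p, so the condition is vacuously true.

The minimum pumping length is p = 4.

Why no smaller p works: for any p ≤ 3, the longest string s ∈ L has |s| = 3 ≥ p, so it would
have to be pumpable; but pumping up (i = 2, 3, ...) produces ever longer strings, which cannot all lie in the
finite language L. So the pumping property fails for every p ≤ 3.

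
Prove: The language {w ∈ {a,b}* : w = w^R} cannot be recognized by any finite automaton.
Assume for contradiction that L is regular, and let p ≥ 1 be the pumping length given by the pumping lemma.
Choose s = a^p b a^p. Then s ∈ L (it reads the same in both directions) and |s| = 2p + 1 ≥ p.
By the pumping lemma, s = xyz for some x, y, z with |xy| ≤ p, |y| ≥ 1, and xy^i z ∈ L for every i ≥ 0.
Since |xy| ≤ p and the first p symbols of s are all a's, y = a^k for some k with 1 ≤ k ≤ p.

Take i = 2: xy²z = a^(p + k) b a^p.
Its reversal is a^p b a^(p + k). These differ because the block of a's before the unique b has length p + k in one and p in the other, and p + k ≠ p since k ≥ 1. So xy²z is not a palindrome, i.e. xy²z ∉ L.

This contradicts the pumping lemma, which requires xy^i z ∈ L for all i ≥ 0.
Hence L = {w ∈ {a,b}* : w = w^R} is not regular. ∎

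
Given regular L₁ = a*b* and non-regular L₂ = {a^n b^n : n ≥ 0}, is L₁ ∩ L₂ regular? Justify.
No — L₁ ∩ L₂ is not regular.

Every string a^n b^n already lies in a*b*, so L₁ ∩ L₂ = {a^n b^n : n ≥ 0} = L₂ itself, which is the standard non-regular language (pump s = a^p b^p).

Note that the bare facts "L₁ regular, L₂ non-regular" do not settle the question by themselves: the closure of regular languages under ∪, ∩, complement and difference applies only when BOTH operands are regular. With a non-regular operand the result can come out regular or non-regular depending on the specific languages, so one has to work out L₁ ∩ L₂ for this particular pair, as above.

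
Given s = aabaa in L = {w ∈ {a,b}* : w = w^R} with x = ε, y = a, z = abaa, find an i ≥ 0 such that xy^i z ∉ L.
i = 2

xy²z = ε · aa · abaa = aaabaa; aaabaa reversed is aabaaa ≠ aaabaa, so it is not a palindrome and is not in L.
(Other choices also work, e.g. i = 0, 3; only i = 1 is guaranteed to stay in L since xy¹z = s.)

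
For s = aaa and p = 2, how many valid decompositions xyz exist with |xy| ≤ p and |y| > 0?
3

For s = 'aaa' with pumping length p = 2:

Constraints: |xy| ≤ 2, |y| > 0

Valid decompositions (|xy| ≤ p, |y| ≥ 1):
  • x='', y='a', z='aa'
  • x='a', y='a', z='a'
  • x='', y='aa', z='a'

Total count: 3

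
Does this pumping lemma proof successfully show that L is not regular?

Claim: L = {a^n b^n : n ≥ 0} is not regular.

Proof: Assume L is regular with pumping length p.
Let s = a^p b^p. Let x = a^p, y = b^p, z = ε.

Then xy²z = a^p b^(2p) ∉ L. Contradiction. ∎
The proof is INCORRECT.

Error: The decomposition violates |xy| ≤ p.
With x = a^p and y = b^p, we have |xy| = 2p > p.
The pumping lemma requires |xy| ≤ p, so y must be within the first p characters.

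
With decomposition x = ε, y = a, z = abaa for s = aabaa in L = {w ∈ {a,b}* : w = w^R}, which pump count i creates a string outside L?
i = 0

xy⁰z = ε · ε · abaa = abaa; abaa reversed is aaba ≠ abaa, so it is not a palindrome and is not in L.
(Other choices also work, e.g. i = 2, 3; only i = 1 is guaranteed to stay in L since xy¹z = s.)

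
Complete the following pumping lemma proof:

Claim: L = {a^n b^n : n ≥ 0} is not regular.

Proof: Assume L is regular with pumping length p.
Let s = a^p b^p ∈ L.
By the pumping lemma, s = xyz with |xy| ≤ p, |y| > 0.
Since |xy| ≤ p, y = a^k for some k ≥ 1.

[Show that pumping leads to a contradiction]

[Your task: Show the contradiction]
Consider xy²z = a^(p+k) b^p.

Since k ≥ 1, we have p + k > p.
So xy²z has more a's than b's: (p+k) a's vs p b's.
This means xy²z ∉ L because a^n b^n requires equal counts.

This contradicts the pumping lemma which states xy²z ∈ L.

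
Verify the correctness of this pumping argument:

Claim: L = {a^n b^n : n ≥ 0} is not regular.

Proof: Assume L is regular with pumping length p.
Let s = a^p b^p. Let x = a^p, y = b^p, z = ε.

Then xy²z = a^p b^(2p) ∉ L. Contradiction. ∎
The proof is INCORRECT.

Error: The decomposition violates |xy| ≤ p.
With x = a^p and y = b^p, we have |xy| = 2p > p.
The pumping lemma requires |xy| ≤ p, so y must be within the first p characters.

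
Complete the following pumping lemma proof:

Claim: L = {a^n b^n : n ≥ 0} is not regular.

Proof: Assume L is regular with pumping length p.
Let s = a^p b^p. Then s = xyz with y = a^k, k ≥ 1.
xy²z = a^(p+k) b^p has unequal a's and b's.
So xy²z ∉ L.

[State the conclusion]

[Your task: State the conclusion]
This contradicts the pumping lemma for regular languages,
which guarantees xy^i z ∈ L for all i ≥ 0.

Since our assumption that L is regular leads to a contradiction,
we conclude that L = {a^n b^n : n ≥ 0} is NOT regular. ∎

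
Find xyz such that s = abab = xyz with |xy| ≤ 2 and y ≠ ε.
x = 'a', y = 'b', z = 'ab'

For s = abab and p = 2, one valid decomposition is:
- x = 'a' (length 1)
- y = 'b' (length 1)
- z = 'ab' (length 2)

Verification:
- xyz = 'a' + 'b' + 'ab' = abab ✓
- |xy| = 2 ≤ 2 ✓
- |y| = 1 > 0 ✓

All pumping lemma constraints are satisfied.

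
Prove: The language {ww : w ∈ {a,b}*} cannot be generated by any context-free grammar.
Assume for contradiction that L is context-free, and let p ≥ 1 be the pumping length given by the pumping lemma for CFLs.
Choose s = a^p b^p a^p b^p. Then s ∈ L (take w = a^p b^p) and |s| = 4p ≥ p.
By the CFL pumping lemma, s = uvxyz for some u, v, x, y, z with |vxy| ≤ p, |vy| ≥ 1, and uv^i xy^i z ∈ L for every i ≥ 0.

Write s as four blocks A₁ B₁ A₂ B₂ with A₁ = A₂ = a^p and B₁ = B₂ = b^p. Since |vxy| ≤ p, the window vxy lies inside at most two adjacent blocks. Take i = 0 and let t = uxz, so |t| = 4p − |vy| with 1 ≤ |vy| ≤ p. If |t| is odd, t ∉ L immediately, so assume |vy| is even (hence |vy| ≥ 2) and |t|/2 = 2p − |vy|/2, which satisfies p ≤ |t|/2 ≤ 2p − 1.

Case 1 (vxy inside A₁B₁): t = a^(p−j) b^(p−l) a^p b^p with j + l = |vy|. The second half of t has length < 2p, so it is a suffix of the trailing a^p b^p and ends in b; the first half is a^(p−j) b^(p−l) a^((j+l)/2), which ends in a because (j+l)/2 ≥ 1. The halves differ, so t ∉ L.

Case 2 (vxy inside B₁A₂, straddling the middle): t = a^p b^(p−j) a^(p−l) b^p with j + l = |vy|. If t = ww, then w is a prefix of t of length ≥ p, so w begins with a^p; and w is a suffix of t of length ≥ p, so w ends with b^p. That forces |w| ≥ 2p, contradicting |w| = |t|/2 ≤ 2p − 1. So t ∉ L.

Case 3 (vxy inside A₂B₂): t = a^p b^p a^(p−j) b^(p−l) with j + l = |vy|. The first half of t is a prefix of a^p b^p, so it begins with a; the second half is b^((j+l)/2) a^(p−j) b^(p−l), which begins with b. The halves differ, so t ∉ L.

In every case uv⁰xy⁰z = uxz ∉ L.

This contradicts the CFL pumping lemma, which requires uv^i xy^i z ∈ L for all i ≥ 0.
Hence L = {ww : w ∈ {a,b}*} is not context-free. ∎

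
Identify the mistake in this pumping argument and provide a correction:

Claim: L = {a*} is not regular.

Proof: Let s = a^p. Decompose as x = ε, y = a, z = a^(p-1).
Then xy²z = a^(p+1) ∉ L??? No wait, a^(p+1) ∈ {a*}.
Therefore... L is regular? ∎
Error: The proof attempts to show a*  is not regular, but a* IS regular!

Correction: a* is a regular language (recognized by a simple DFA with one accepting state and self-loop on 'a'). The pumping lemma can only prove non-regularity, not regularity. For regular languages, pumping always works.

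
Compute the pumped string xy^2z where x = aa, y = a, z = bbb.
aaaabbb

Given x = 'aa', y = 'a', z = 'bbb' and i = 2:

xy^2z = x + y·y·...·y (2 times) + z
       = 'aa' + 'a'^2 + 'bbb'
       = 'aa' + 'aa' + 'bbb'
       = 'aaaabbb'

The pumped string is 'aaaabbb' with length 7.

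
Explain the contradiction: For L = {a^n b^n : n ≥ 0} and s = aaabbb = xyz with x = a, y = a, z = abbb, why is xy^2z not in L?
xy²z = aaaabbb ∉ L

Pumping with i = 2 replaces y = a by y² = aa:
- Original: s = xyz = aaabbb; aaabbb = a^3 b^3 has equal counts (3 = 3), so it is in L
- Pumped: xy²z = a · aa · abbb = aaaabbb
- aaaabbb has 4 a's and 3 b's; 4 ≠ 3, so it is not in L

The pumping lemma would require xy²z ∈ L, so this decomposition yields a contradiction.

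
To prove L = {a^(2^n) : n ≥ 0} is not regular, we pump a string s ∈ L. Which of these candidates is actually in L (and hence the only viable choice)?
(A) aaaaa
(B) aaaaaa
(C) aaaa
(C) aaaa

The pumping lemma is applied to a string s that lies in L, so first check membership of each option:
- (A) aaaaa has length 5, strictly between 2^2 = 4 and 2^3 = 8, so it is not in L ✗
- (B) aaaaaa has length 6, strictly between 2^2 = 4 and 2^3 = 8, so it is not in L ✗
- (C) aaaa has length 4 = 2^2, so it is in L ✓

Only (C) aaaa is in L, so it is the only candidate that could play the role of s.
(In a complete proof one picks s in terms of the pumping length p so that |s| ≥ p is guaranteed; a fixed string like aaaa illustrates the shape of such an s.)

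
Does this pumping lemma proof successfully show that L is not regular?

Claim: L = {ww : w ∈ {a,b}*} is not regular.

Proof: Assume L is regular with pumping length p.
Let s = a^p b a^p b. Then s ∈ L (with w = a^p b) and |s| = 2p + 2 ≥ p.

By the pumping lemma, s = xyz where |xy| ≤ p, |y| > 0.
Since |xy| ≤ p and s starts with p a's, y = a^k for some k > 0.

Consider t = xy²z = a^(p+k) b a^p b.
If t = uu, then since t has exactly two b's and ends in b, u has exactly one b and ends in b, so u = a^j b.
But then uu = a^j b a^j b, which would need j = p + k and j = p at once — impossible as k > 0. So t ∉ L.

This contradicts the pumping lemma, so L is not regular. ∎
The proof is correct.

This proof is valid because:
1. s = a^p b a^p b is in L and is chosen in terms of p, so |s| ≥ p holds for every p
2. The decomposition analysis is correct: |xy| ≤ p forces y to lie inside the leading a's
3. The contradiction is valid: the argument shows a^(p+k) b a^p b cannot be split into two equal halves
4. The conclusion follows logically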